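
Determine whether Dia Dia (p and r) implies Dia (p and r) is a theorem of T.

No, not valid

Tableau for the negation not (Dia Dia (p and r) implies Dia (p and r)):
1. not (Dia Dia (p and r) implies Dia (p and r)), w0
2. Dia Dia (p and r), w0   [neg-implies-rule on 1]
3. not Dia (p and r), w0   [neg-implies-rule on 1]
4. not (p and r), w0   [neg-Dia-rule on 3 via w0Rw0]
5. not r, w0   [neg-and-rule on 4 (branches; this branch)]
6. Dia (p and r), w1   [Dia-rule on 2: fresh world w1, w0Rw1]
7. not (p and r), w1   [neg-Dia-rule on 3 via w0Rw1]
8. not r, w1   [neg-and-rule on 7 (branches; this branch)]
9. p and r, w2   [Dia-rule on 6: fresh world w2, w1Rw2]
10. p, w2   [and-rule on 9]
11. r, w2   [and-rule on 9]
Accessibility: w0Rw0, w0Rw1, w1Rw1, w1Rw2, w2Rw2
The negation has an open branch (countermodel exists).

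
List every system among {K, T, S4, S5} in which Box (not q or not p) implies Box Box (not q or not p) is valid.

S4, S5

T-tableau for the negation not (Box (not q or not p) implies Box Box (not q or not p)):
1. not (Box (not q or not p) implies Box Box (not q or not p)), u
2. Box (not q or not p), u
3. not Box Box (not q or not p), u
4. not q or not p, u
5. not p, u
6. not Box (not q or not p), v
7. not q or not p, v
8. not p, v
9. not (not q or not p), w
10. q, w
11. p, w
Accessibility: uRu, uRv, vRv, vRw, wRw
Complete open branch: countermodel on a T-frame, so not valid in T, nor in K (the same frame is also a K-frame).
S4-tableau for the negation not (Box (not q or not p) implies Box Box (not q or not p)):
1. not (Box (not q or not p) implies Box Box (not q or not p)), u
2. Box (not q or not p), u
3. not Box Box (not q or not p), u
4. not q or not p, u
5. not p, u
6. not Box (not q or not p), v
7. not q or not p, v
8. not p, v
9. not (not q or not p), w
10. q, w
11. p, w
12. not q or not p, w
13. not p, w
Accessibility: uRu, uRv, uRw, vRv, vRw, wRw
Branch closes: p and not p both at w.
Every branch closes (one shown): valid in S4, hence also in S5 (every theorem of S4 is a theorem of S5).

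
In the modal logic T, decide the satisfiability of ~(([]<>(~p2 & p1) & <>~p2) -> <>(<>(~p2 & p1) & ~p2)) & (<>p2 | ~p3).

1. ~(([]<>(~p2 & p1) & <>~p2) -> <>(<>(~p2 & p1) & ~p2)) & (<>p2 | ~p3), u
2. ~(([]<>(~p2 & p1) & <>~p2) -> <>(<>(~p2 & p1) & ~p2)), u
3. <>p2 | ~p3, u
4. []<>(~p2 & p1) & <>~p2, u
5. ~<>(<>(~p2 & p1) & ~p2), u
6. []<>(~p2 & p1), u
7. <>~p2, u
8. ~(<>(~p2 & p1) & ~p2), u
9. <>(~p2 & p1), u
10. ~p3, u
11. ~<>(~p2 & p1), u
12. ~(~p2 & p1), u
13. ~p1, u
14. ~p2, v
15. ~(<>(~p2 & p1) & ~p2), v
16. <>(~p2 & p1), v
17. ~(~p2 & p1), v
18. ~<>(~p2 & p1), v
19. ~p1, v
20. ~p2 & p1, w
21. ~p2, w
22. p1, w
23. ~(<>(~p2 & p1) & ~p2), w
24. <>(~p2 & p1), w
25. ~(~p2 & p1), w
26. ~<>(~p2 & p1), w
27. ~p1, w
Accessibility: uRu, uRv, uRw, vRv, wRw
Branch closes: p1 and ~p1 both at w.
(One branch shown.) All branches close.

Unsatisfiable (every branch closes)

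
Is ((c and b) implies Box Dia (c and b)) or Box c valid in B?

Yes, valid

Tableau for the negation not (((c and b) implies Box Dia (c and b)) or Box c):
1. not (((c and b) implies Box Dia (c and b)) or Box c), u
2. not ((c and b) implies Box Dia (c and b)), u
3. not Box c, u
4. c and b, u
5. not Box Dia (c and b), u
6. c, u
7. b, u
8. not c, v
9. not Dia (c and b), w
10. not (c and b), u
11. not (c and b), w
12. not b, u
Accessibility: uRu, uRv, uRw, vRu, vRv, wRu, wRw
Branch closes: b and not b both at u.
All branches of the negation close; one closing branch shown above.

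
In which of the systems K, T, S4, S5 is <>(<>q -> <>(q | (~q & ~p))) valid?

T, S4, S5

T-tableau for the negation ~<>(<>q -> <>(q | (~q & ~p))):
1. ~<>(<>q -> <>(q | (~q & ~p))), w0
2. ~(<>q -> <>(q | (~q & ~p))), w0
3. <>q, w0
4. ~<>(q | (~q & ~p)), w0
5. ~(q | (~q & ~p)), w0
6. ~q, w0
7. ~(~q & ~p), w0
8. p, w0
9. q, w1
10. ~(<>q -> <>(q | (~q & ~p))), w1
11. <>q, w1
12. ~<>(q | (~q & ~p)), w1
13. ~(q | (~q & ~p)), w1
14. ~q, w1
15. ~(~q & ~p), w1
Accessibility: w0Rw0, w0Rw1, w1Rw1
Branch closes: q and ~q both at w1.
Every branch closes (one shown): valid in T, hence also in S4, S5 (every theorem of T is a theorem of S4 and S5).
K-tableau for the negation ~<>(<>q -> <>(q | (~q & ~p))):
1. ~<>(<>q -> <>(q | (~q & ~p))), w0
Complete open branch: countermodel on a K-frame, so not valid in K.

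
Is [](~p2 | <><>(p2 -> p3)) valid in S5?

Invalid (countermodel exists)

Tableau for the negation ~[](~p2 | <><>(p2 -> p3)):
1. ~[](~p2 | <><>(p2 -> p3)), u
2. ~(~p2 | <><>(p2 -> p3)), v
3. p2, v
4. ~<><>(p2 -> p3), v
5. ~<>(p2 -> p3), u
6. ~<>(p2 -> p3), v
7. ~(p2 -> p3), u
8. p2, u
9. ~p3, u
10. ~(p2 -> p3), v
11. ~p3, v
Accessibility: uRu, uRv, vRu, vRv
The negation has an open branch (countermodel exists).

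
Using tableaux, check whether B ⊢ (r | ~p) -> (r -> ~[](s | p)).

Tableau for the negation ~((r | ~p) -> (r -> ~[](s | p))):
1. ~((r | ~p) -> (r -> ~[](s | p))), w0
2. r | ~p, w0
3. ~(r -> ~[](s | p)), w0
4. r, w0
5. [](s | p), w0
6. s | p, w0
7. ~p, w0
8. s, w0
Accessibility: w0Rw0
The negation has an open branch (countermodel exists).

Not valid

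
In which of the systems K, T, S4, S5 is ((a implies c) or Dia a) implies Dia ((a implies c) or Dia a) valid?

K-tableau for the negation not (((a implies c) or Dia a) implies Dia ((a implies c) or Dia a)):
1. not (((a implies c) or Dia a) implies Dia ((a implies c) or Dia a)), 0
2. (a implies c) or Dia a, 0
3. not Dia ((a implies c) or Dia a), 0
4. Dia a, 0
5. a, 1
6. not ((a implies c) or Dia a), 1
7. not (a implies c), 1
8. not Dia a, 1
9. not c, 1
Accessibility: 0R1
Complete open branch: countermodel on a K-frame, so not valid in K.
T-tableau for the negation not (((a implies c) or Dia a) implies Dia ((a implies c) or Dia a)):
1. not (((a implies c) or Dia a) implies Dia ((a implies c) or Dia a)), 0
2. (a implies c) or Dia a, 0
3. not Dia ((a implies c) or Dia a), 0
4. not ((a implies c) or Dia a), 0
5. not (a implies c), 0
6. not Dia a, 0
7. a, 0
8. not c, 0
9. not a, 0
Accessibility: 0R0
Branch closes: a and not a both at 0.
Every branch closes (one shown): valid in T, hence also in S4, S5 (every theorem of T is a theorem of S4 and S5).

T, S4, S5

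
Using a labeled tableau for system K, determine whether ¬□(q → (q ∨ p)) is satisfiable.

1. ¬□(q → (q ∨ p)), 0
2. ¬(q → (q ∨ p)), 1
3. q, 1
4. ¬(q ∨ p), 1
5. ¬q, 1
6. ¬p, 1
Accessibility: 0R1
Branch closes: q and ¬q both at 1.
(One branch shown.) All branches close.

Unsatisfiable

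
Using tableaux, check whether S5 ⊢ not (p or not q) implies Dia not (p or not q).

Valid in S5

Tableau for the negation not (not (p or not q) implies Dia not (p or not q)):
1. not (not (p or not q) implies Dia not (p or not q)), 0
2. not (p or not q), 0
3. not Dia not (p or not q), 0
4. not p, 0
5. q, 0
6. p or not q, 0
7. not q, 0
Accessibility: 0R0
Branch closes: q and not q both at 0.
All branches of the negation close; one closing branch shown above.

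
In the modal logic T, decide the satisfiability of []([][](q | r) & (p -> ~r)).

1. []([][](q | r) & (p -> ~r)), w0
2. [][](q | r) & (p -> ~r), w0
3. [][](q | r), w0
4. p -> ~r, w0
5. [](q | r), w0
6. q | r, w0
7. ~r, w0
8. q, w0
Accessibility: w0Rw0

Satisfiable (open branch found)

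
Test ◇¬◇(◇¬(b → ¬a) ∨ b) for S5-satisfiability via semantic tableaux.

1. ◇¬◇(◇¬(b → ¬a) ∨ b), u
2. ¬◇(◇¬(b → ¬a) ∨ b), v
3. ¬(◇¬(b → ¬a) ∨ b), u
4. ¬◇¬(b → ¬a), u
5. ¬b, u
6. ¬(◇¬(b → ¬a) ∨ b), v
7. ¬◇¬(b → ¬a), v
8. ¬b, v
9. b → ¬a, u
10. b → ¬a, v
11. ¬a, u
12. ¬a, v
Accessibility: uRu, uRv, vRu, vRv

Satisfiable (open branch found)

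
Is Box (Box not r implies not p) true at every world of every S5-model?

Tableau for the negation not Box (Box not r implies not p):
1. not Box (Box not r implies not p), 0
2. not (Box not r implies not p), 1   [neg-Box-rule on 1: fresh world 1, 0R1]
3. Box not r, 1   [neg-implies-rule on 2]
4. p, 1   [neg-implies-rule on 2]
5. not r, 0   [Box-rule on 3 via 1R0]
6. not r, 1   [Box-rule on 3 via 1R1]
Accessibility: 0R0, 0R1, 1R0, 1R1
The negation has an open branch (countermodel exists).

Invalid (countermodel exists)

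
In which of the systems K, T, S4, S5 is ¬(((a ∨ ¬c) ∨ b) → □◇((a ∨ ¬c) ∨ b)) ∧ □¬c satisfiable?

T-tableau for the formula:
1. ¬(((a ∨ ¬c) ∨ b) → □◇((a ∨ ¬c) ∨ b)) ∧ □¬c, 0
2. ¬(((a ∨ ¬c) ∨ b) → □◇((a ∨ ¬c) ∨ b)), 0
3. □¬c, 0
4. (a ∨ ¬c) ∨ b, 0
5. ¬□◇((a ∨ ¬c) ∨ b), 0
6. ¬c, 0
7. a ∨ ¬c, 0
8. ¬◇((a ∨ ¬c) ∨ b), 1
9. ¬c, 1
10. ¬((a ∨ ¬c) ∨ b), 1
11. ¬(a ∨ ¬c), 1
12. ¬b, 1
13. ¬a, 1
14. c, 1
Accessibility: 0R0, 0R1, 1R1
Branch closes: c and ¬c both at 1.
Every branch closes (one shown): unsatisfiable in T, hence also in S4, S5 (every S4/S5-frame is a T-frame).
K-tableau for the formula:
1. ¬(((a ∨ ¬c) ∨ b) → □◇((a ∨ ¬c) ∨ b)) ∧ □¬c, 0
2. ¬(((a ∨ ¬c) ∨ b) → □◇((a ∨ ¬c) ∨ b)), 0
3. □¬c, 0
4. (a ∨ ¬c) ∨ b, 0
5. ¬□◇((a ∨ ¬c) ∨ b), 0
6. b, 0
7. ¬◇((a ∨ ¬c) ∨ b), 1
8. ¬c, 1
Accessibility: 0R1
Complete open branch: satisfiable in K.

K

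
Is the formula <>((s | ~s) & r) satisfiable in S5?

Satisfiable

1. <>((s | ~s) & r), 0
2. (s | ~s) & r, 1
3. s | ~s, 1
4. r, 1
5. ~s, 1
Accessibility: 0R0, 0R1, 1R0, 1R1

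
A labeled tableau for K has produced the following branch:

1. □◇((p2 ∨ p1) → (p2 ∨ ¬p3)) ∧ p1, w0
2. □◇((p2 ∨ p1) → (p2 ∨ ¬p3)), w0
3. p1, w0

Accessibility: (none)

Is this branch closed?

Not closed

No atom appears with both signs at the same world.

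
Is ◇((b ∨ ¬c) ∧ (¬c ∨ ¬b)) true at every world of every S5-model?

No, not valid

Tableau for the negation ¬◇((b ∨ ¬c) ∧ (¬c ∨ ¬b)):
1. ¬◇((b ∨ ¬c) ∧ (¬c ∨ ¬b)), w0
2. ¬((b ∨ ¬c) ∧ (¬c ∨ ¬b)), w0   [¬◇-rule on 1 via w0Rw0]
3. ¬(¬c ∨ ¬b), w0   [¬∧-rule on 2 (branches; this branch)]
4. c, w0   [¬∨-rule on 3]
5. b, w0   [¬∨-rule on 3]
Accessibility: w0Rw0
The negation has an open branch (countermodel exists).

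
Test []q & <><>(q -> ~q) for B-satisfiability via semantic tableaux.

Yes, satisfiable

1. []q & <><>(q -> ~q), 0
2. []q, 0
3. <><>(q -> ~q), 0
4. q, 0
5. <>(q -> ~q), 1
6. q, 1
7. q -> ~q, 2
8. ~q, 2
Accessibility: 0R0, 0R1, 1R0, 1R1, 1R2, 2R1, 2R2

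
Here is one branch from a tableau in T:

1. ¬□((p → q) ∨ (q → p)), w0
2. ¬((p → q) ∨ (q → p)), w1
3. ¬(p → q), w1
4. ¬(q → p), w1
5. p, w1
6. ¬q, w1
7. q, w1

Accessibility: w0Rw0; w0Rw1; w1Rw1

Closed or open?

Both q and ¬q appear at w1.

Yes, closed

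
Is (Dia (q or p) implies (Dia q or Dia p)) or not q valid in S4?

Tableau for the negation not ((Dia (q or p) implies (Dia q or Dia p)) or not q):
1. not ((Dia (q or p) implies (Dia q or Dia p)) or not q), 0
2. not (Dia (q or p) implies (Dia q or Dia p)), 0
3. q, 0
4. Dia (q or p), 0
5. not (Dia q or Dia p), 0
6. not Dia q, 0
7. not Dia p, 0
8. not q, 0
Accessibility: 0R0
Branch closes: q and not q both at 0.
All branches of the negation close; one closing branch shown above.

Valid in S4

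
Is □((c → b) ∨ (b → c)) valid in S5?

Tableau for the negation ¬□((c → b) ∨ (b → c)):
1. ¬□((c → b) ∨ (b → c)), w0
2. ¬((c → b) ∨ (b → c)), w1
3. ¬(c → b), w1
4. ¬(b → c), w1
5. c, w1
6. ¬b, w1
7. b, w1
8. ¬c, w1
Accessibility: w0Rw0, w0Rw1, w1Rw0, w1Rw1
Branch closes: b and ¬b both at w1.
All branches of the negation close; one closing branch shown above.

Valid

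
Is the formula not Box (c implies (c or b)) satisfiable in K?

Unsatisfiable (every branch closes)

1. not Box (c implies (c or b)), w0
2. not (c implies (c or b)), w1
3. c, w1
4. not (c or b), w1
5. not c, w1
6. not b, w1
Accessibility: w0Rw1
Branch closes: c and not c both at w1.
(One branch shown.) All branches close.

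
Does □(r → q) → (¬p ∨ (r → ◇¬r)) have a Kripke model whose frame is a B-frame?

Yes, satisfiable

1. □(r → q) → (¬p ∨ (r → ◇¬r)), 0
2. ¬p ∨ (r → ◇¬r), 0
3. r → ◇¬r, 0
4. ◇¬r, 0
5. ¬r, 1
Accessibility: 0R0, 0R1, 1R0, 1R1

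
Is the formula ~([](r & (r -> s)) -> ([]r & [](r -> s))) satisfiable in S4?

1. ~([](r & (r -> s)) -> ([]r & [](r -> s))), w0
2. [](r & (r -> s)), w0
3. ~([]r & [](r -> s)), w0
4. r & (r -> s), w0
5. r, w0
6. r -> s, w0
7. ~[](r -> s), w0
8. s, w0
9. ~(r -> s), w1
10. r, w1
11. ~s, w1
12. r & (r -> s), w1
13. r -> s, w1
14. s, w1
Accessibility: w0Rw0, w0Rw1, w1Rw1
Branch closes: s and ~s both at w1.
All branches of the tableau close; one closing branch shown above.

Unsatisfiable (every branch closes)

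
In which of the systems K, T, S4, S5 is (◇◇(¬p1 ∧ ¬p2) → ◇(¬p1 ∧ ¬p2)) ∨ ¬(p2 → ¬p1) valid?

S4, S5

S4-tableau for the negation ¬((◇◇(¬p1 ∧ ¬p2) → ◇(¬p1 ∧ ¬p2)) ∨ ¬(p2 → ¬p1)):
1. ¬((◇◇(¬p1 ∧ ¬p2) → ◇(¬p1 ∧ ¬p2)) ∨ ¬(p2 → ¬p1)), w0
2. ¬(◇◇(¬p1 ∧ ¬p2) → ◇(¬p1 ∧ ¬p2)), w0
3. p2 → ¬p1, w0
4. ◇◇(¬p1 ∧ ¬p2), w0
5. ¬◇(¬p1 ∧ ¬p2), w0
6. ¬(¬p1 ∧ ¬p2), w0
7. ¬p1, w0
8. p2, w0
9. ◇(¬p1 ∧ ¬p2), w1
10. ¬(¬p1 ∧ ¬p2), w1
11. p2, w1
12. ¬p1 ∧ ¬p2, w2
13. ¬p1, w2
14. ¬p2, w2
15. ¬(¬p1 ∧ ¬p2), w2
16. p2, w2
Accessibility: w0Rw0, w0Rw1, w0Rw2, w1Rw1, w1Rw2, w2Rw2
Branch closes: p2 and ¬p2 both at w2.
Every branch closes (one shown): valid in S4, hence also in S5 (every theorem of S4 is a theorem of S5).
T-tableau for the negation ¬((◇◇(¬p1 ∧ ¬p2) → ◇(¬p1 ∧ ¬p2)) ∨ ¬(p2 → ¬p1)):
1. ¬((◇◇(¬p1 ∧ ¬p2) → ◇(¬p1 ∧ ¬p2)) ∨ ¬(p2 → ¬p1)), w0
2. ¬(◇◇(¬p1 ∧ ¬p2) → ◇(¬p1 ∧ ¬p2)), w0
3. p2 → ¬p1, w0
4. ◇◇(¬p1 ∧ ¬p2), w0
5. ¬◇(¬p1 ∧ ¬p2), w0
6. ¬(¬p1 ∧ ¬p2), w0
7. ¬p1, w0
8. p2, w0
9. ◇(¬p1 ∧ ¬p2), w1
10. ¬(¬p1 ∧ ¬p2), w1
11. p2, w1
12. ¬p1 ∧ ¬p2, w2
13. ¬p1, w2
14. ¬p2, w2
Accessibility: w0Rw0, w0Rw1, w1Rw1, w1Rw2, w2Rw2
Complete open branch: countermodel on a T-frame, so not valid in T, nor in K (the same frame is also a K-frame).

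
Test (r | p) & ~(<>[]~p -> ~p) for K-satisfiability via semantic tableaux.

Satisfiable (open branch found)

1. (r | p) & ~(<>[]~p -> ~p), u
2. r | p, u
3. ~(<>[]~p -> ~p), u
4. <>[]~p, u
5. p, u
6. []~p, v
Accessibility: uRv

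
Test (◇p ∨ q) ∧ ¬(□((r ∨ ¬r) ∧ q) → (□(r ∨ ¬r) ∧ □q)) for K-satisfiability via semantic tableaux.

No, unsatisfiable

1. (◇p ∨ q) ∧ ¬(□((r ∨ ¬r) ∧ q) → (□(r ∨ ¬r) ∧ □q)), 0
2. ◇p ∨ q, 0   [∧-rule on 1]
3. ¬(□((r ∨ ¬r) ∧ q) → (□(r ∨ ¬r) ∧ □q)), 0   [∧-rule on 1]
4. □((r ∨ ¬r) ∧ q), 0   [¬→-rule on 3]
5. ¬(□(r ∨ ¬r) ∧ □q), 0   [¬→-rule on 3]
6. ◇p, 0   [∨-rule on 2 (branches; this branch)]
7. ¬□q, 0   [¬∧-rule on 5 (branches; this branch)]
8. p, 1   [◇-rule on 6: fresh world 1, 0R1]
9. (r ∨ ¬r) ∧ q, 1   [□-rule on 4 via 0R1]
10. r ∨ ¬r, 1   [∧-rule on 9]
11. q, 1   [∧-rule on 9]
12. ¬r, 1   [∨-rule on 10 (branches; this branch)]
13. ¬q, 2   [¬□-rule on 7: fresh world 2, 0R2]
14. (r ∨ ¬r) ∧ q, 2   [□-rule on 4 via 0R2]
15. r ∨ ¬r, 2   [∧-rule on 14]
16. q, 2   [∧-rule on 14]
Accessibility: 0R1, 0R2
Branch closes: q and ¬q both at 2.
(One branch shown.) All branches close.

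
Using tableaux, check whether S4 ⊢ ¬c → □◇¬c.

Not valid

Tableau for the negation ¬(¬c → □◇¬c):
1. ¬(¬c → □◇¬c), w0
2. ¬c, w0
3. ¬□◇¬c, w0
4. ¬◇¬c, w1
5. c, w1
Accessibility: w0Rw0, w0Rw1, w1Rw1
The negation has an open branch (countermodel exists).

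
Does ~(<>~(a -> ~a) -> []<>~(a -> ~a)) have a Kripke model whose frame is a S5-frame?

1. ~(<>~(a -> ~a) -> []<>~(a -> ~a)), 0
2. <>~(a -> ~a), 0
3. ~[]<>~(a -> ~a), 0
4. ~(a -> ~a), 1
5. a, 1
6. ~<>~(a -> ~a), 2
7. a -> ~a, 0
8. a -> ~a, 1
9. a -> ~a, 2
10. ~a, 0
11. ~a, 1
Accessibility: 0R0, 0R1, 0R2, 1R0, 1R1, 1R2, 2R0, 2R1, 2R2
Branch closes: a and ~a both at 1.
(One branch shown.) All branches close.

Unsatisfiable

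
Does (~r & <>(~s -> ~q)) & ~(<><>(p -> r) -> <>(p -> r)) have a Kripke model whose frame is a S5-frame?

Unsatisfiable (every branch closes)

1. (~r & <>(~s -> ~q)) & ~(<><>(p -> r) -> <>(p -> r)), w0
2. ~r & <>(~s -> ~q), w0
3. ~(<><>(p -> r) -> <>(p -> r)), w0
4. ~r, w0
5. <>(~s -> ~q), w0
6. <><>(p -> r), w0
7. ~<>(p -> r), w0
8. ~(p -> r), w0
9. p, w0
10. ~s -> ~q, w1
11. ~(p -> r), w1
12. p, w1
13. ~r, w1
14. ~q, w1
15. <>(p -> r), w2
16. ~(p -> r), w2
17. p, w2
18. ~r, w2
19. p -> r, w3
20. ~(p -> r), w3
21. p, w3
22. ~r, w3
23. r, w3
Accessibility: w0Rw0, w0Rw1, w0Rw2, w0Rw3, w1Rw0, w1Rw1, w1Rw2, w1Rw3, w2Rw0, w2Rw1, w2Rw2, w2Rw3, w3Rw0, w3Rw1, w3Rw2, w3Rw3
Branch closes: r and ~r both at w3.
(One branch shown.) All branches close.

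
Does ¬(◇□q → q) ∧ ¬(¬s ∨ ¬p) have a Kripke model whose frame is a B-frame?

No, unsatisfiable

1. ¬(◇□q → q) ∧ ¬(¬s ∨ ¬p), 0
2. ¬(◇□q → q), 0
3. ¬(¬s ∨ ¬p), 0
4. ◇□q, 0
5. ¬q, 0
6. s, 0
7. p, 0
8. □q, 1
9. q, 0
Accessibility: 0R0, 0R1, 1R0, 1R1
Branch closes: q and ¬q both at 0.
All branches of the tableau close; one closing branch shown above.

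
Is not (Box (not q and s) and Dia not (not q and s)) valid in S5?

Tableau for the negation Box (not q and s) and Dia not (not q and s):
1. Box (not q and s) and Dia not (not q and s), w0
2. Box (not q and s), w0
3. Dia not (not q and s), w0
4. not q and s, w0
5. not q, w0
6. s, w0
7. not (not q and s), w1
8. not q and s, w1
9. not q, w1
10. s, w1
11. not s, w1
Accessibility: w0Rw0, w0Rw1, w1Rw0, w1Rw1
Branch closes: s and not s both at w1.
All branches of the negation close; one closing branch shown above.

Valid in S5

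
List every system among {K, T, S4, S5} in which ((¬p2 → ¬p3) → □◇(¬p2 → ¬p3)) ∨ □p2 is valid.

S5

S4-tableau for the negation ¬(((¬p2 → ¬p3) → □◇(¬p2 → ¬p3)) ∨ □p2):
1. ¬(((¬p2 → ¬p3) → □◇(¬p2 → ¬p3)) ∨ □p2), 0
2. ¬((¬p2 → ¬p3) → □◇(¬p2 → ¬p3)), 0
3. ¬□p2, 0
4. ¬p2 → ¬p3, 0
5. ¬□◇(¬p2 → ¬p3), 0
6. ¬p3, 0
7. ¬p2, 1
8. ¬◇(¬p2 → ¬p3), 2
9. ¬(¬p2 → ¬p3), 2
10. ¬p2, 2
11. p3, 2
Accessibility: 0R0, 0R1, 0R2, 1R1, 2R2
Complete open branch: countermodel on an S4-frame, so not valid in S4, nor in K, T (the same frame is also a K-frame and a T-frame).
S5-tableau for the negation ¬(((¬p2 → ¬p3) → □◇(¬p2 → ¬p3)) ∨ □p2):
1. ¬(((¬p2 → ¬p3) → □◇(¬p2 → ¬p3)) ∨ □p2), 0
2. ¬((¬p2 → ¬p3) → □◇(¬p2 → ¬p3)), 0
3. ¬□p2, 0
4. ¬p2 → ¬p3, 0
5. ¬□◇(¬p2 → ¬p3), 0
6. ¬p3, 0
7. ¬p2, 1
8. ¬◇(¬p2 → ¬p3), 2
9. ¬(¬p2 → ¬p3), 0
10. ¬p2, 0
11. p3, 0
Accessibility: 0R0, 0R1, 0R2, 1R0, 1R1, 1R2, 2R0, 2R1, 2R2
Branch closes: p3 and ¬p3 both at 0.
Every branch closes (one shown): valid in S5.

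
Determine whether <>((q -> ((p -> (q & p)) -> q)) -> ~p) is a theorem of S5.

Tableau for the negation ~<>((q -> ((p -> (q & p)) -> q)) -> ~p):
1. ~<>((q -> ((p -> (q & p)) -> q)) -> ~p), 0
2. ~((q -> ((p -> (q & p)) -> q)) -> ~p), 0
3. q -> ((p -> (q & p)) -> q), 0
4. p, 0
5. (p -> (q & p)) -> q, 0
6. q, 0
Accessibility: 0R0
The negation has an open branch (countermodel exists).

No, not valid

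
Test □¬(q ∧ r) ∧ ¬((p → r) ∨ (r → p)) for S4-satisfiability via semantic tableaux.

1. □¬(q ∧ r) ∧ ¬((p → r) ∨ (r → p)), w0
2. □¬(q ∧ r), w0
3. ¬((p → r) ∨ (r → p)), w0
4. ¬(p → r), w0
5. ¬(r → p), w0
6. p, w0
7. ¬r, w0
8. r, w0
9. ¬p, w0
Accessibility: w0Rw0
Branch closes: r and ¬r both at w0.
Every branch closes; the branch above is one of them.

Unsatisfiable (every branch closes)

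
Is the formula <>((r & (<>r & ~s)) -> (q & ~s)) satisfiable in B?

1. <>((r & (<>r & ~s)) -> (q & ~s)), w0
2. (r & (<>r & ~s)) -> (q & ~s), w1
3. q & ~s, w1
4. q, w1
5. ~s, w1
Accessibility: w0Rw0, w0Rw1, w1Rw0, w1Rw1

Satisfiable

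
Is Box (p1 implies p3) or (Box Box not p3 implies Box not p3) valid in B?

Tableau for the negation not (Box (p1 implies p3) or (Box Box not p3 implies Box not p3)):
1. not (Box (p1 implies p3) or (Box Box not p3 implies Box not p3)), w0
2. not Box (p1 implies p3), w0
3. not (Box Box not p3 implies Box not p3), w0
4. Box Box not p3, w0
5. not Box not p3, w0
6. Box not p3, w0
7. not p3, w0
8. not (p1 implies p3), w1
9. p1, w1
10. not p3, w1
11. Box not p3, w1
12. p3, w2
13. Box not p3, w2
14. not p3, w2
Accessibility: w0Rw0, w0Rw1, w0Rw2, w1Rw0, w1Rw1, w2Rw0, w2Rw2
Branch closes: p3 and not p3 both at w2.
All branches of the negation close; one closing branch shown above.

Valid in B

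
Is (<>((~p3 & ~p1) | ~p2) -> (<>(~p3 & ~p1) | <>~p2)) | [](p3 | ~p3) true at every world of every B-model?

Yes, valid

Tableau for the negation ~((<>((~p3 & ~p1) | ~p2) -> (<>(~p3 & ~p1) | <>~p2)) | [](p3 | ~p3)):
1. ~((<>((~p3 & ~p1) | ~p2) -> (<>(~p3 & ~p1) | <>~p2)) | [](p3 | ~p3)), w0
2. ~(<>((~p3 & ~p1) | ~p2) -> (<>(~p3 & ~p1) | <>~p2)), w0   [~|-rule on 1]
3. ~[](p3 | ~p3), w0   [~|-rule on 1]
4. <>((~p3 & ~p1) | ~p2), w0   [~->-rule on 2]
5. ~(<>(~p3 & ~p1) | <>~p2), w0   [~->-rule on 2]
6. ~<>(~p3 & ~p1), w0   [~|-rule on 5]
7. ~<>~p2, w0   [~|-rule on 5]
8. ~(~p3 & ~p1), w0   [~<>-rule on 6 via w0Rw0]
9. p2, w0   [~<>-rule on 7 via w0Rw0]
10. p1, w0   [~&-rule on 8 (branches; this branch)]
11. ~(p3 | ~p3), w1   [~[]-rule on 3: fresh world w1, w0Rw1]
12. ~p3, w1   [~|-rule on 11]
13. p3, w1   [~|-rule on 11]
Accessibility: w0Rw0, w0Rw1, w1Rw0, w1Rw1
Branch closes: p3 and ~p3 both at w1.
All branches of the negation close; one closing branch shown above.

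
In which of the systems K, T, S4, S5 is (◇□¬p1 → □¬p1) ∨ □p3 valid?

S5

S4-tableau for the negation ¬((◇□¬p1 → □¬p1) ∨ □p3):
1. ¬((◇□¬p1 → □¬p1) ∨ □p3), u
2. ¬(◇□¬p1 → □¬p1), u
3. ¬□p3, u
4. ◇□¬p1, u
5. ¬□¬p1, u
6. ¬p3, v
7. □¬p1, w
8. ¬p1, w
9. p1, x
Accessibility: uRu, uRv, uRw, uRx, vRv, wRw, xRx
Complete open branch: countermodel on an S4-frame, so not valid in S4, nor in K, T (the same frame is also a K-frame and a T-frame).
S5-tableau for the negation ¬((◇□¬p1 → □¬p1) ∨ □p3):
1. ¬((◇□¬p1 → □¬p1) ∨ □p3), u
2. ¬(◇□¬p1 → □¬p1), u
3. ¬□p3, u
4. ◇□¬p1, u
5. ¬□¬p1, u
6. ¬p3, v
7. □¬p1, w
8. ¬p1, u
9. ¬p1, v
10. ¬p1, w
11. p1, x
12. ¬p1, x
Accessibility: uRu, uRv, uRw, uRx, vRu, vRv, vRw, vRx, wRu, wRv, wRw, wRx, xRu, xRv, xRw, xRx
Branch closes: p1 and ¬p1 both at x.
Every branch closes (one shown): valid in S5.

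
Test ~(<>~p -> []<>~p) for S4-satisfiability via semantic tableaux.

Yes, satisfiable

1. ~(<>~p -> []<>~p), u
2. <>~p, u
3. ~[]<>~p, u
4. ~p, v
5. ~<>~p, w
6. p, w
Accessibility: uRu, uRv, uRw, vRv, wRw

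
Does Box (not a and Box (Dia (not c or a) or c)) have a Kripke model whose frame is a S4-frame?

1. Box (not a and Box (Dia (not c or a) or c)), u
2. not a and Box (Dia (not c or a) or c), u
3. not a, u
4. Box (Dia (not c or a) or c), u
5. Dia (not c or a) or c, u
6. c, u
Accessibility: uRu

Satisfiable (open branch found)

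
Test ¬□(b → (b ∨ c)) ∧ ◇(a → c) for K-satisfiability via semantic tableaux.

Unsatisfiable (every branch closes)

1. ¬□(b → (b ∨ c)) ∧ ◇(a → c), w0
2. ¬□(b → (b ∨ c)), w0
3. ◇(a → c), w0
4. ¬(b → (b ∨ c)), w1
5. b, w1
6. ¬(b ∨ c), w1
7. ¬b, w1
8. ¬c, w1
Accessibility: w0Rw1
Branch closes: b and ¬b both at w1.
Every branch closes; the branch above is one of them.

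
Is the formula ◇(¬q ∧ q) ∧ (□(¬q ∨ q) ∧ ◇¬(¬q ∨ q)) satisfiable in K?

No, unsatisfiable

1. ◇(¬q ∧ q) ∧ (□(¬q ∨ q) ∧ ◇¬(¬q ∨ q)), u
2. ◇(¬q ∧ q), u
3. □(¬q ∨ q) ∧ ◇¬(¬q ∨ q), u
4. □(¬q ∨ q), u
5. ◇¬(¬q ∨ q), u
6. ¬q ∧ q, v
7. ¬q, v
8. q, v
Accessibility: uRv
Branch closes: q and ¬q both at v.
Every branch closes; the branch above is one of them.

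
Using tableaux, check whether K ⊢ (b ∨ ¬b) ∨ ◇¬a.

Tableau for the negation ¬((b ∨ ¬b) ∨ ◇¬a):
1. ¬((b ∨ ¬b) ∨ ◇¬a), u
2. ¬(b ∨ ¬b), u   [¬∨-rule on 1]
3. ¬◇¬a, u   [¬∨-rule on 1]
4. ¬b, u   [¬∨-rule on 2]
5. b, u   [¬∨-rule on 2]
Branch closes: b and ¬b both at u.
All branches of the negation close; one closing branch shown above.

Valid in K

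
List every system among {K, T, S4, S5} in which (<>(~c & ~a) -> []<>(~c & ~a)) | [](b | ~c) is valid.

S5

S5-tableau for the negation ~((<>(~c & ~a) -> []<>(~c & ~a)) | [](b | ~c)):
1. ~((<>(~c & ~a) -> []<>(~c & ~a)) | [](b | ~c)), 0
2. ~(<>(~c & ~a) -> []<>(~c & ~a)), 0
3. ~[](b | ~c), 0
4. <>(~c & ~a), 0
5. ~[]<>(~c & ~a), 0
6. ~(b | ~c), 1
7. ~b, 1
8. c, 1
9. ~c & ~a, 2
10. ~c, 2
11. ~a, 2
12. ~<>(~c & ~a), 3
13. ~(~c & ~a), 0
14. ~(~c & ~a), 1
15. ~(~c & ~a), 2
16. ~(~c & ~a), 3
17. a, 0
18. a, 1
19. a, 2
Accessibility: 0R0, 0R1, 0R2, 0R3, 1R0, 1R1, 1R2, 1R3, 2R0, 2R1, 2R2, 2R3, 3R0, 3R1, 3R2, 3R3
Branch closes: a and ~a both at 2.
Every branch closes (one shown): valid in S5.
S4-tableau for the negation ~((<>(~c & ~a) -> []<>(~c & ~a)) | [](b | ~c)):
1. ~((<>(~c & ~a) -> []<>(~c & ~a)) | [](b | ~c)), 0
2. ~(<>(~c & ~a) -> []<>(~c & ~a)), 0
3. ~[](b | ~c), 0
4. <>(~c & ~a), 0
5. ~[]<>(~c & ~a), 0
6. ~(b | ~c), 1
7. ~b, 1
8. c, 1
9. ~c & ~a, 2
10. ~c, 2
11. ~a, 2
12. ~<>(~c & ~a), 3
13. ~(~c & ~a), 3
14. a, 3
Accessibility: 0R0, 0R1, 0R2, 0R3, 1R1, 2R2, 3R3
Complete open branch: countermodel on an S4-frame, so not valid in S4, nor in K, T (the same frame is also a K-frame and a T-frame).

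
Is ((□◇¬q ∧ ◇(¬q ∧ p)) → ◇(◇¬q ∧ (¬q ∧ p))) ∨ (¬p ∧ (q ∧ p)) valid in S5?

Tableau for the negation ¬(((□◇¬q ∧ ◇(¬q ∧ p)) → ◇(◇¬q ∧ (¬q ∧ p))) ∨ (¬p ∧ (q ∧ p))):
1. ¬(((□◇¬q ∧ ◇(¬q ∧ p)) → ◇(◇¬q ∧ (¬q ∧ p))) ∨ (¬p ∧ (q ∧ p))), u
2. ¬((□◇¬q ∧ ◇(¬q ∧ p)) → ◇(◇¬q ∧ (¬q ∧ p))), u   [¬∨-rule on 1]
3. ¬(¬p ∧ (q ∧ p)), u   [¬∨-rule on 1]
4. □◇¬q ∧ ◇(¬q ∧ p), u   [¬→-rule on 2]
5. ¬◇(◇¬q ∧ (¬q ∧ p)), u   [¬→-rule on 2]
6. □◇¬q, u   [∧-rule on 4]
7. ◇(¬q ∧ p), u   [∧-rule on 4]
8. ¬(◇¬q ∧ (¬q ∧ p)), u   [¬◇-rule on 5 via uRu]
9. ◇¬q, u   [□-rule on 6 via uRu]
10. ¬(q ∧ p), u   [¬∧-rule on 3 (branches; this branch)]
11. ¬(¬q ∧ p), u   [¬∧-rule on 8 (branches; this branch)]
12. ¬p, u   [¬∧-rule on 10 (branches; this branch)]
13. ¬q ∧ p, v   [◇-rule on 7: fresh world v, uRv]
14. ¬q, v   [∧-rule on 13]
15. p, v   [∧-rule on 13]
16. ¬(◇¬q ∧ (¬q ∧ p)), v   [¬◇-rule on 5 via uRv]
17. ◇¬q, v   [□-rule on 6 via uRv]
18. ¬◇¬q, v   [¬∧-rule on 16 (branches; this branch)]
19. q, u   [¬◇-rule on 18 via vRu]
20. q, v   [¬◇-rule on 18 via vRv]
Accessibility: uRu, uRv, vRu, vRv
Branch closes: q and ¬q both at v.
All branches of the negation close; one closing branch shown above.

Valid in S5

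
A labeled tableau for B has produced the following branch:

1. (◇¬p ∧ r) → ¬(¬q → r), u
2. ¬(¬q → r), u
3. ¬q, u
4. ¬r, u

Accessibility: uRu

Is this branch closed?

Not closed

There is no literal clash: for every atom and world, at most one sign appears.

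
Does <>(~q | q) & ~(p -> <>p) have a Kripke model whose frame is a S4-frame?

1. <>(~q | q) & ~(p -> <>p), 0
2. <>(~q | q), 0
3. ~(p -> <>p), 0
4. p, 0
5. ~<>p, 0
6. ~p, 0
Accessibility: 0R0
Branch closes: p and ~p both at 0.
Every branch closes; the branch above is one of them.

Unsatisfiable (every branch closes)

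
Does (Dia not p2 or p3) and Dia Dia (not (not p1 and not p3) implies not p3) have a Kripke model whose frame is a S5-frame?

Satisfiable

1. (Dia not p2 or p3) and Dia Dia (not (not p1 and not p3) implies not p3), 0
2. Dia not p2 or p3, 0   [and-rule on 1]
3. Dia Dia (not (not p1 and not p3) implies not p3), 0   [and-rule on 1]
4. p3, 0   [or-rule on 2 (branches; this branch)]
5. Dia (not (not p1 and not p3) implies not p3), 1   [Dia-rule on 3: fresh world 1, 0R1]
6. not (not p1 and not p3) implies not p3, 2   [Dia-rule on 5: fresh world 2, 1R2]
7. not p3, 2   [implies-rule on 6 (branches; this branch)]
Accessibility: 0R0, 0R1, 0R2, 1R0, 1R1, 1R2, 2R0, 2R1, 2R2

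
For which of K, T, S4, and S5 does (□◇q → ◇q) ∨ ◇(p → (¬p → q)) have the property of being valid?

T, S4, S5

T-tableau for the negation ¬((□◇q → ◇q) ∨ ◇(p → (¬p → q))):
1. ¬((□◇q → ◇q) ∨ ◇(p → (¬p → q))), u
2. ¬(□◇q → ◇q), u
3. ¬◇(p → (¬p → q)), u
4. □◇q, u
5. ¬◇q, u
6. ¬(p → (¬p → q)), u
7. p, u
8. ¬(¬p → q), u
9. ¬p, u
10. ¬q, u
Accessibility: uRu
Branch closes: p and ¬p both at u.
Every branch closes (one shown): valid in T, hence also in S4, S5 (every theorem of T is a theorem of S4 and S5).
K-tableau for the negation ¬((□◇q → ◇q) ∨ ◇(p → (¬p → q))):
1. ¬((□◇q → ◇q) ∨ ◇(p → (¬p → q))), u
2. ¬(□◇q → ◇q), u
3. ¬◇(p → (¬p → q)), u
4. □◇q, u
5. ¬◇q, u
Complete open branch: countermodel on a K-frame, so not valid in K.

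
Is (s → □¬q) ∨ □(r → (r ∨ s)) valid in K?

Yes, valid

Tableau for the negation ¬((s → □¬q) ∨ □(r → (r ∨ s))):
1. ¬((s → □¬q) ∨ □(r → (r ∨ s))), 0
2. ¬(s → □¬q), 0   [¬∨-rule on 1]
3. ¬□(r → (r ∨ s)), 0   [¬∨-rule on 1]
4. s, 0   [¬→-rule on 2]
5. ¬□¬q, 0   [¬→-rule on 2]
6. ¬(r → (r ∨ s)), 1   [¬□-rule on 3: fresh world 1, 0R1]
7. r, 1   [¬→-rule on 6]
8. ¬(r ∨ s), 1   [¬→-rule on 6]
9. ¬r, 1   [¬∨-rule on 8]
10. ¬s, 1   [¬∨-rule on 8]
Accessibility: 0R1
Branch closes: r and ¬r both at 1.
All branches of the negation close; one closing branch shown above.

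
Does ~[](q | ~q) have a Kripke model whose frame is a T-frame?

1. ~[](q | ~q), u
2. ~(q | ~q), v
3. ~q, v
4. q, v
Accessibility: uRu, uRv, vRv
Branch closes: q and ~q both at v.
Every branch closes; the branch above is one of them.

Unsatisfiable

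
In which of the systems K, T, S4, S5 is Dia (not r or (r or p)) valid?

T, S4, S5

K-tableau for the negation not Dia (not r or (r or p)):
1. not Dia (not r or (r or p)), u
Complete open branch: countermodel on a K-frame, so not valid in K.
T-tableau for the negation not Dia (not r or (r or p)):
1. not Dia (not r or (r or p)), u
2. not (not r or (r or p)), u
3. r, u
4. not (r or p), u
5. not r, u
6. not p, u
Accessibility: uRu
Branch closes: r and not r both at u.
Every branch closes (one shown): valid in T, hence also in S4, S5 (every theorem of T is a theorem of S4 and S5).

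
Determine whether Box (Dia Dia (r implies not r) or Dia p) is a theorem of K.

Tableau for the negation not Box (Dia Dia (r implies not r) or Dia p):
1. not Box (Dia Dia (r implies not r) or Dia p), u
2. not (Dia Dia (r implies not r) or Dia p), v
3. not Dia Dia (r implies not r), v
4. not Dia p, v
Accessibility: uRv
The negation has an open branch (countermodel exists).

Not valid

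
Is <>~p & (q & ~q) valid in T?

Not valid

Tableau for the negation ~(<>~p & (q & ~q)):
1. ~(<>~p & (q & ~q)), u
2. ~(q & ~q), u
3. q, u
Accessibility: uRu
The negation has an open branch (countermodel exists).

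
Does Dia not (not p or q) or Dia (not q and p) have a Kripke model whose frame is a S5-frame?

Satisfiable

1. Dia not (not p or q) or Dia (not q and p), u
2. Dia (not q and p), u
3. not q and p, v
4. not q, v
5. p, v
Accessibility: uRu, uRv, vRu, vRv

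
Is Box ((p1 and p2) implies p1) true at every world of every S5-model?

Yes, valid

Tableau for the negation not Box ((p1 and p2) implies p1):
1. not Box ((p1 and p2) implies p1), u
2. not ((p1 and p2) implies p1), v   [neg-Box-rule on 1: fresh world v, uRv]
3. p1 and p2, v   [neg-implies-rule on 2]
4. not p1, v   [neg-implies-rule on 2]
5. p1, v   [and-rule on 3]
6. p2, v   [and-rule on 3]
Accessibility: uRu, uRv, vRu, vRv
Branch closes: p1 and not p1 both at v.
Every branch of the negation's tableau closes; the branch above is one of them.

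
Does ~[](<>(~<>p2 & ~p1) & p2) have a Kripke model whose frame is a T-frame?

Satisfiable

1. ~[](<>(~<>p2 & ~p1) & p2), u
2. ~(<>(~<>p2 & ~p1) & p2), v
3. ~p2, v
Accessibility: uRu, uRv, vRv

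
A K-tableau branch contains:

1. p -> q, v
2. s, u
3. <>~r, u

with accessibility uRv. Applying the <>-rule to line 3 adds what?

a fresh world w with uRw, and ~r at w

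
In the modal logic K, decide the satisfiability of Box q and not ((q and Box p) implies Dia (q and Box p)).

1. Box q and not ((q and Box p) implies Dia (q and Box p)), 0
2. Box q, 0
3. not ((q and Box p) implies Dia (q and Box p)), 0
4. q and Box p, 0
5. not Dia (q and Box p), 0
6. q, 0
7. Box p, 0

Satisfiable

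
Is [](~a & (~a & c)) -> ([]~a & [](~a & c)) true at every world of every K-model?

Tableau for the negation ~([](~a & (~a & c)) -> ([]~a & [](~a & c))):
1. ~([](~a & (~a & c)) -> ([]~a & [](~a & c))), 0
2. [](~a & (~a & c)), 0
3. ~([]~a & [](~a & c)), 0
4. ~[](~a & c), 0
5. ~(~a & c), 1
6. ~a & (~a & c), 1
7. ~a, 1
8. ~a & c, 1
9. c, 1
10. ~c, 1
Accessibility: 0R1
Branch closes: c and ~c both at 1.
Every branch of the negation's tableau closes; the branch above is one of them.

Valid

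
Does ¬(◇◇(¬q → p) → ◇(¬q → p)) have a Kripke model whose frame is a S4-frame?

Unsatisfiable

1. ¬(◇◇(¬q → p) → ◇(¬q → p)), u
2. ◇◇(¬q → p), u   [¬→-rule on 1]
3. ¬◇(¬q → p), u   [¬→-rule on 1]
4. ¬(¬q → p), u   [¬◇-rule on 3 via uRu]
5. ¬q, u   [¬→-rule on 4]
6. ¬p, u   [¬→-rule on 4]
7. ◇(¬q → p), v   [◇-rule on 2: fresh world v, uRv]
8. ¬(¬q → p), v   [¬◇-rule on 3 via uRv]
9. ¬q, v   [¬→-rule on 8]
10. ¬p, v   [¬→-rule on 8]
11. ¬q → p, w   [◇-rule on 7: fresh world w, vRw]
12. ¬(¬q → p), w   [¬◇-rule on 3 via uRw]
13. ¬q, w   [¬→-rule on 12]
14. ¬p, w   [¬→-rule on 12]
15. p, w   [→-rule on 11 (branches; this branch)]
Accessibility: uRu, uRv, uRw, vRv, vRw, wRw
Branch closes: p and ¬p both at w.
Every branch closes; the branch above is one of them.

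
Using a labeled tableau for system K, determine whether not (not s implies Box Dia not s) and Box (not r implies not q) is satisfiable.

1. not (not s implies Box Dia not s) and Box (not r implies not q), 0
2. not (not s implies Box Dia not s), 0   [and-rule on 1]
3. Box (not r implies not q), 0   [and-rule on 1]
4. not s, 0   [neg-implies-rule on 2]
5. not Box Dia not s, 0   [neg-implies-rule on 2]
6. not Dia not s, 1   [neg-Box-rule on 5: fresh world 1, 0R1]
7. not r implies not q, 1   [Box-rule on 3 via 0R1]
8. not q, 1   [implies-rule on 7 (branches; this branch)]
Accessibility: 0R1

Satisfiable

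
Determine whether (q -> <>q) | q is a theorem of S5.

Tableau for the negation ~((q -> <>q) | q):
1. ~((q -> <>q) | q), w0
2. ~(q -> <>q), w0
3. ~q, w0
4. q, w0
5. ~<>q, w0
Accessibility: w0Rw0
Branch closes: q and ~q both at w0.
Every branch of the negation's tableau closes; the branch above is one of them.

Valid in S5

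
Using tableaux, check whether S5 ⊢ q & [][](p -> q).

Tableau for the negation ~(q & [][](p -> q)):
1. ~(q & [][](p -> q)), 0
2. ~[][](p -> q), 0
3. ~[](p -> q), 1
4. ~(p -> q), 2
5. p, 2
6. ~q, 2
Accessibility: 0R0, 0R1, 0R2, 1R0, 1R1, 1R2, 2R0, 2R1, 2R2
The negation has an open branch (countermodel exists).

Not valid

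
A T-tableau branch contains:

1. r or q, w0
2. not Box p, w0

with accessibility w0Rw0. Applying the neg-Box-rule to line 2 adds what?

a fresh world w1 with w0Rw1, and not p at w1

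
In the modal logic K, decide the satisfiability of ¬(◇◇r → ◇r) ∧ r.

Yes, satisfiable

1. ¬(◇◇r → ◇r) ∧ r, u
2. ¬(◇◇r → ◇r), u
3. r, u
4. ◇◇r, u
5. ¬◇r, u
6. ◇r, v
7. ¬r, v
8. r, w
Accessibility: uRv, vRw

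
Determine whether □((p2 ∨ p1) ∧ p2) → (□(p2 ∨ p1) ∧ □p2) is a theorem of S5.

Valid

Tableau for the negation ¬(□((p2 ∨ p1) ∧ p2) → (□(p2 ∨ p1) ∧ □p2)):
1. ¬(□((p2 ∨ p1) ∧ p2) → (□(p2 ∨ p1) ∧ □p2)), w0
2. □((p2 ∨ p1) ∧ p2), w0
3. ¬(□(p2 ∨ p1) ∧ □p2), w0
4. (p2 ∨ p1) ∧ p2, w0
5. p2 ∨ p1, w0
6. p2, w0
7. ¬□(p2 ∨ p1), w0
8. p1, w0
9. ¬(p2 ∨ p1), w1
10. ¬p2, w1
11. ¬p1, w1
12. (p2 ∨ p1) ∧ p2, w1
13. p2 ∨ p1, w1
14. p2, w1
Accessibility: w0Rw0, w0Rw1, w1Rw0, w1Rw1
Branch closes: p2 and ¬p2 both at w1.
All branches of the negation close; one closing branch shown above.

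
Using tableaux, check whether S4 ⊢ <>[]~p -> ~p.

Tableau for the negation ~(<>[]~p -> ~p):
1. ~(<>[]~p -> ~p), u
2. <>[]~p, u
3. p, u
4. []~p, v
5. ~p, v
Accessibility: uRu, uRv, vRv
The negation has an open branch (countermodel exists).

Invalid (countermodel exists)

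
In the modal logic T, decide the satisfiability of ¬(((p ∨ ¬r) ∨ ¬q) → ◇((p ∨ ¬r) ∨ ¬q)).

Unsatisfiable

1. ¬(((p ∨ ¬r) ∨ ¬q) → ◇((p ∨ ¬r) ∨ ¬q)), w0
2. (p ∨ ¬r) ∨ ¬q, w0
3. ¬◇((p ∨ ¬r) ∨ ¬q), w0
4. ¬((p ∨ ¬r) ∨ ¬q), w0
5. ¬(p ∨ ¬r), w0
6. q, w0
7. ¬p, w0
8. r, w0
9. p ∨ ¬r, w0
10. ¬r, w0
Accessibility: w0Rw0
Branch closes: r and ¬r both at w0.
All branches of the tableau close; one closing branch shown above.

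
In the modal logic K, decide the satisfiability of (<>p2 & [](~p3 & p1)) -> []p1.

Satisfiable

1. (<>p2 & [](~p3 & p1)) -> []p1, 0
2. []p1, 0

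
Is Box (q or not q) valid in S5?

Valid in S5

Tableau for the negation not Box (q or not q):
1. not Box (q or not q), 0
2. not (q or not q), 1
3. not q, 1
4. q, 1
Accessibility: 0R0, 0R1, 1R0, 1R1
Branch closes: q and not q both at 1.
Every branch of the negation's tableau closes; the branch above is one of them.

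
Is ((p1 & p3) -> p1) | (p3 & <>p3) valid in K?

Yes, valid

Tableau for the negation ~(((p1 & p3) -> p1) | (p3 & <>p3)):
1. ~(((p1 & p3) -> p1) | (p3 & <>p3)), 0
2. ~((p1 & p3) -> p1), 0
3. ~(p3 & <>p3), 0
4. p1 & p3, 0
5. ~p1, 0
6. p1, 0
7. p3, 0
Branch closes: p1 and ~p1 both at 0.
Every branch of the negation's tableau closes; the branch above is one of them.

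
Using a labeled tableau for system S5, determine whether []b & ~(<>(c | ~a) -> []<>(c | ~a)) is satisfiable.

1. []b & ~(<>(c | ~a) -> []<>(c | ~a)), 0
2. []b, 0
3. ~(<>(c | ~a) -> []<>(c | ~a)), 0
4. <>(c | ~a), 0
5. ~[]<>(c | ~a), 0
6. b, 0
7. c | ~a, 1
8. b, 1
9. ~a, 1
10. ~<>(c | ~a), 2
11. b, 2
12. ~(c | ~a), 0
13. ~c, 0
14. a, 0
15. ~(c | ~a), 1
16. ~c, 1
17. a, 1
Accessibility: 0R0, 0R1, 0R2, 1R0, 1R1, 1R2, 2R0, 2R1, 2R2
Branch closes: a and ~a both at 1.
All branches of the tableau close; one closing branch shown above.

No, unsatisfiable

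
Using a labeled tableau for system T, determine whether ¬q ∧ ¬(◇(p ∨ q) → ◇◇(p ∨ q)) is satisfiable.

Unsatisfiable

1. ¬q ∧ ¬(◇(p ∨ q) → ◇◇(p ∨ q)), w0
2. ¬q, w0
3. ¬(◇(p ∨ q) → ◇◇(p ∨ q)), w0
4. ◇(p ∨ q), w0
5. ¬◇◇(p ∨ q), w0
6. ¬◇(p ∨ q), w0
7. ¬(p ∨ q), w0
8. ¬p, w0
9. p ∨ q, w1
10. ¬◇(p ∨ q), w1
11. ¬(p ∨ q), w1
12. ¬p, w1
13. ¬q, w1
14. q, w1
Accessibility: w0Rw0, w0Rw1, w1Rw1
Branch closes: q and ¬q both at w1.
All branches of the tableau close; one closing branch shown above.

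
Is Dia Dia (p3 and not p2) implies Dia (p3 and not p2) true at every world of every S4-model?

Yes, valid

Tableau for the negation not (Dia Dia (p3 and not p2) implies Dia (p3 and not p2)):
1. not (Dia Dia (p3 and not p2) implies Dia (p3 and not p2)), w0
2. Dia Dia (p3 and not p2), w0   [neg-implies-rule on 1]
3. not Dia (p3 and not p2), w0   [neg-implies-rule on 1]
4. not (p3 and not p2), w0   [neg-Dia-rule on 3 via w0Rw0]
5. p2, w0   [neg-and-rule on 4 (branches; this branch)]
6. Dia (p3 and not p2), w1   [Dia-rule on 2: fresh world w1, w0Rw1]
7. not (p3 and not p2), w1   [neg-Dia-rule on 3 via w0Rw1]
8. p2, w1   [neg-and-rule on 7 (branches; this branch)]
9. p3 and not p2, w2   [Dia-rule on 6: fresh world w2, w1Rw2]
10. p3, w2   [and-rule on 9]
11. not p2, w2   [and-rule on 9]
12. not (p3 and not p2), w2   [neg-Dia-rule on 3 via w0Rw2]
13. p2, w2   [neg-and-rule on 12 (branches; this branch)]
Accessibility: w0Rw0, w0Rw1, w0Rw2, w1Rw1, w1Rw2, w2Rw2
Branch closes: p2 and not p2 both at w2.
All branches of the negation close; one closing branch shown above.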